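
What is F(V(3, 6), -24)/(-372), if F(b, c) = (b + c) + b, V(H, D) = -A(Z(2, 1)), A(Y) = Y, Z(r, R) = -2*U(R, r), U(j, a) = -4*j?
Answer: 10/93 ≈ 0.10753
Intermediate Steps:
Z(r, R) = 8*R (Z(r, R) = -(-8)*R = 8*R)
V(H, D) = -8
F(b, c) = c + 2*b
F(V(3, 6), -24)/(-372) = (-24 + 2*(-8))/(-372) = (-24 - 16)*(-1/372) = -40*(-1/372) = 10/93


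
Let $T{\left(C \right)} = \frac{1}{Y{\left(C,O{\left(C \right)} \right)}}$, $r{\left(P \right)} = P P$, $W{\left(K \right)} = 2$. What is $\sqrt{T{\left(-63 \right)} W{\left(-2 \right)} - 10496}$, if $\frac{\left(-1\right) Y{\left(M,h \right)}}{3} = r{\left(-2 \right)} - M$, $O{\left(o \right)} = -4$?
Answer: $\frac{i \sqrt{424049298}}{201} \approx 102.45 i$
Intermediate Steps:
$r{\left(P \right)} = P^{2}$
$Y{\left(M,h \right)} = -12 + 3 M$ ($Y{\left(M,h \right)} = - 3 \left(\left(-2\right)^{2} - M\right) = - 3 \left(4 - M\right) = -12 + 3 M$)
$T{\left(C \right)} = \frac{1}{-12 + 3 C}$
$\sqrt{T{\left(-63 \right)} W{\left(-2 \right)} - 10496} = \sqrt{\frac{1}{3 \left(-4 - 63\right)} 2 - 10496} = \sqrt{\frac{1}{3 \left(-67\right)} 2 - 10496} = \sqrt{\frac{1}{3} \left(- \frac{1}{67}\right) 2 - 10496} = \sqrt{\left(- \frac{1}{201}\right) 2 - 10496} = \sqrt{- \frac{2}{201} - 10496} = \sqrt{- \frac{2109698}{201}} = \frac{i \sqrt{424049298}}{201}$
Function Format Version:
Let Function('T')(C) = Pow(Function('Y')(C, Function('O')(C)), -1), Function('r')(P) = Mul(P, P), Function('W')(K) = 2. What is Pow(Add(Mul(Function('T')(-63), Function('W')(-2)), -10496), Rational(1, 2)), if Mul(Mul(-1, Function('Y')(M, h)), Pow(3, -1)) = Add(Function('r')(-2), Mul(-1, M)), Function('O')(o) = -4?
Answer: Mul(Rational(1, 201), I, Pow(424049298, Rational(1, 2))) ≈ Mul(102.45, I)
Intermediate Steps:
Function('r')(P) = Pow(P, 2)
Function('Y')(M, h) = Add(-12, Mul(3, M)) (Function('Y')(M, h) = Mul(-3, Add(Pow(-2, 2), Mul(-1, M))) = Mul(-3, Add(4, Mul(-1, M))) = Add(-12, Mul(3, M)))
Function('T')(C) = Pow(Add(-12, Mul(3, C)), -1)
Pow(Add(Mul(Function('T')(-63), Function('W')(-2)), -10496), Rational(1, 2)) = Pow(Add(Mul(Mul(Rational(1, 3), Pow(Add(-4, -63), -1)), 2), -10496), Rational(1, 2)) = Pow(Add(Mul(Mul(Rational(1, 3), Pow(-67, -1)), 2), -10496), Rational(1, 2)) = Pow(Add(Mul(Mul(Rational(1, 3), Rational(-1, 67)), 2), -10496), Rational(1, 2)) = Pow(Add(Mul(Rational(-1, 201), 2), -10496), Rational(1, 2)) = Pow(Add(Rational(-2, 201), -10496), Rational(1, 2)) = Pow(Rational(-2109698, 201), Rational(1, 2)) = Mul(Rational(1, 201), I, Pow(424049298, Rational(1, 2)))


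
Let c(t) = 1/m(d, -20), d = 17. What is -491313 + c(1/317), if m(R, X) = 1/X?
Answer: -491333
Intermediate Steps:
c(t) = -20 (c(t) = 1/(1/(-20)) = 1/(-1/20) = -20)
-491313 + c(1/317) = -491313 - 20 = -491333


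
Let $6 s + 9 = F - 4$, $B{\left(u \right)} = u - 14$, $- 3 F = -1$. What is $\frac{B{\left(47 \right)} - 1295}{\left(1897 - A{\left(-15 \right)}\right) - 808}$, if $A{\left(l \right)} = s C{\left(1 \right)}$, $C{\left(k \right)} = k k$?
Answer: $- \frac{5679}{4910} \approx -1.1566$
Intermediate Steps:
$F = \frac{1}{3}$ ($F = \left(- \frac{1}{3}\right) \left(-1\right) = \frac{1}{3} \approx 0.33333$)
$B{\left(u \right)} = -14 + u$
$s = - \frac{19}{9}$ ($s = - \frac{3}{2} + \frac{\frac{1}{3} - 4}{6} = - \frac{3}{2} + \frac{1}{6} \left(- \frac{11}{3}\right) = - \frac{3}{2} - \frac{11}{18} = - \frac{19}{9} \approx -2.1111$)
$C{\left(k \right)} = k^{2}$
$A{\left(l \right)} = - \frac{19}{9}$ ($A{\left(l \right)} = - \frac{19 \cdot 1^{2}}{9} = \left(- \frac{19}{9}\right) 1 = - \frac{19}{9}$)
$\frac{B{\left(47 \right)} - 1295}{\left(1897 - A{\left(-15 \right)}\right) - 808} = \frac{\left(-14 + 47\right) - 1295}{\left(1897 - - \frac{19}{9}\right) - 808} = \frac{33 - 1295}{\left(1897 + \frac{19}{9}\right) - 808} = - \frac{1262}{\frac{17092}{9} - 808} = - \frac{1262}{\frac{9820}{9}} = \left(-1262\right) \frac{9}{9820} = - \frac{5679}{4910}$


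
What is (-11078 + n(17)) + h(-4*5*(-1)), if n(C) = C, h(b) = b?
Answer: -11041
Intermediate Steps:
(-11078 + n(17)) + h(-4*5*(-1)) = (-11078 + 17) - 4*5*(-1) = -11061 - 20*(-1) = -11061 + 20 = -11041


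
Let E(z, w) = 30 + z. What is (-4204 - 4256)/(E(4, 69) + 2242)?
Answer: -2115/569 ≈ -3.7170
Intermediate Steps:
(-4204 - 4256)/(E(4, 69) + 2242) = (-4204 - 4256)/((30 + 4) + 2242) = -8460/(34 + 2242) = -8460/2276 = -8460*1/2276 = -2115/569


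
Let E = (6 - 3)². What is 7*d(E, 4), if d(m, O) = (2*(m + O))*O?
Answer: 728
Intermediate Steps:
E = 9 (E = 3² = 9)
d(m, O) = O*(2*O + 2*m) (d(m, O) = (2*(O + m))*O = (2*O + 2*m)*O = O*(2*O + 2*m))
7*d(E, 4) = 7*(2*4*(4 + 9)) = 7*(2*4*13) = 7*104 = 728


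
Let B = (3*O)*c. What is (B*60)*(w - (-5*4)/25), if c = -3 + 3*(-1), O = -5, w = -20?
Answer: -103680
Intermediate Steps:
c = -6 (c = -3 - 3 = -6)
B = 90 (B = (3*(-5))*(-6) = -15*(-6) = 90)
(B*60)*(w - (-5*4)/25) = (90*60)*(-20 - (-5*4)/25) = 5400*(-20 - (-20)/25) = 5400*(-20 - 1*(-⅘)) = 5400*(-20 + ⅘) = 5400*(-96/5) = -103680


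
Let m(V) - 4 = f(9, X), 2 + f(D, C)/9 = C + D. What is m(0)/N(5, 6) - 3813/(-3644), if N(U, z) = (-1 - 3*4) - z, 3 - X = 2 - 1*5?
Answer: -368477/69236 ≈ -5.3220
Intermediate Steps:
X = 6 (X = 3 - (2 - 1*5) = 3 - (2 - 5) = 3 - 1*(-3) = 3 + 3 = 6)
f(D, C) = -18 + 9*C + 9*D (f(D, C) = -18 + 9*(C + D) = -18 + (9*C + 9*D) = -18 + 9*C + 9*D)
m(V) = 121 (m(V) = 4 + (-18 + 9*6 + 9*9) = 4 + (-18 + 54 + 81) = 4 + 117 = 121)
N(U, z) = -13 - z (N(U, z) = (-1 - 12) - z = -13 - z)
m(0)/N(5, 6) - 3813/(-3644) = 121/(-13 - 1*6) - 3813/(-3644) = 121/(-13 - 6) - 3813*(-1/3644) = 121/(-19) + 3813/3644 = 121*(-1/19) + 3813/3644 = -121/19 + 3813/3644 = -368477/69236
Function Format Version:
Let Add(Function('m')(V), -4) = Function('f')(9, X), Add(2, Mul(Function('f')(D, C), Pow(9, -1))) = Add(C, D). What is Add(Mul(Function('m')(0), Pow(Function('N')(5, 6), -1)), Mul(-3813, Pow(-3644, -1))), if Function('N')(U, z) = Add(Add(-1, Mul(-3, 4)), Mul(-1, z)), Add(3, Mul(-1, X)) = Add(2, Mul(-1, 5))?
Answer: Rational(-368477, 69236) ≈ -5.3220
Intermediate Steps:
X = 6 (X = Add(3, Mul(-1, Add(2, Mul(-1, 5)))) = Add(3, Mul(-1, Add(2, -5))) = Add(3, Mul(-1, -3)) = Add(3, 3) = 6)
Function('f')(D, C) = Add(-18, Mul(9, C), Mul(9, D)) (Function('f')(D, C) = Add(-18, Mul(9, Add(C, D))) = Add(-18, Add(Mul(9, C), Mul(9, D))) = Add(-18, Mul(9, C), Mul(9, D)))
Function('m')(V) = 121 (Function('m')(V) = Add(4, Add(-18, Mul(9, 6), Mul(9, 9))) = Add(4, Add(-18, 54, 81)) = Add(4, 117) = 121)
Function('N')(U, z) = Add(-13, Mul(-1, z)) (Function('N')(U, z) = Add(Add(-1, -12), Mul(-1, z)) = Add(-13, Mul(-1, z)))
Add(Mul(Function('m')(0), Pow(Function('N')(5, 6), -1)), Mul(-3813, Pow(-3644, -1))) = Add(Mul(121, Pow(Add(-13, Mul(-1, 6)), -1)), Mul(-3813, Pow(-3644, -1))) = Add(Mul(121, Pow(Add(-13, -6), -1)), Mul(-3813, Rational(-1, 3644))) = Add(Mul(121, Pow(-19, -1)), Rational(3813, 3644)) = Add(Mul(121, Rational(-1, 19)), Rational(3813, 3644)) = Add(Rational(-121, 19), Rational(3813, 3644)) = Rational(-368477, 69236)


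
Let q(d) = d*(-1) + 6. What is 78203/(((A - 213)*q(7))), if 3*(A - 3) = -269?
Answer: 234609/899 ≈ 260.97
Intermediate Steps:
q(d) = 6 - d (q(d) = -d + 6 = 6 - d)
A = -260/3 (A = 3 + (1/3)*(-269) = 3 - 269/3 = -260/3 ≈ -86.667)
78203/(((A - 213)*q(7))) = 78203/(((-260/3 - 213)*(6 - 1*7))) = 78203/((-899*(6 - 7)/3)) = 78203/((-899/3*(-1))) = 78203/(899/3) = 78203*(3/899) = 234609/899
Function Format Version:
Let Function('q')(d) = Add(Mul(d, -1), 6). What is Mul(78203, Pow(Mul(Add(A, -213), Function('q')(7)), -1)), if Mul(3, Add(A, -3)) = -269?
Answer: Rational(234609, 899) ≈ 260.97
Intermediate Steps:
Function('q')(d) = Add(6, Mul(-1, d)) (Function('q')(d) = Add(Mul(-1, d), 6) = Add(6, Mul(-1, d)))
A = Rational(-260, 3) (A = Add(3, Mul(Rational(1, 3), -269)) = Add(3, Rational(-269, 3)) = Rational(-260, 3) ≈ -86.667)
Mul(78203, Pow(Mul(Add(A, -213), Function('q')(7)), -1)) = Mul(78203, Pow(Mul(Add(Rational(-260, 3), -213), Add(6, Mul(-1, 7))), -1)) = Mul(78203, Pow(Mul(Rational(-899, 3), Add(6, -7)), -1)) = Mul(78203, Pow(Mul(Rational(-899, 3), -1), -1)) = Mul(78203, Pow(Rational(899, 3), -1)) = Mul(78203, Rational(3, 899)) = Rational(234609, 899)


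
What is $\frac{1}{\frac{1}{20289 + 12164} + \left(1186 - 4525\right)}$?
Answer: $- \frac{32453}{108360566} \approx -0.00029949$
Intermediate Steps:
$\frac{1}{\frac{1}{20289 + 12164} + \left(1186 - 4525\right)} = \frac{1}{\frac{1}{32453} - 3339} = \frac{1}{- \frac{108360566}{32453}} = - \frac{32453}{108360566}$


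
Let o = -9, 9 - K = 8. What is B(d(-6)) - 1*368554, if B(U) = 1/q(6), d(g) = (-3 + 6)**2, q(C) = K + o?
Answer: -2948433/8 ≈ -3.6855e+5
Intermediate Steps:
K = 1 (K = 9 - 1*8 = 9 - 8 = 1)
q(C) = -8 (q(C) = 1 - 9 = -8)
d(g) = 9 (d(g) = 3**2 = 9)
B(U) = -1/8 (B(U) = 1/(-8) = -1/8)
B(d(-6)) - 1*368554 = -1/8 - 1*368554 = -1/8 - 368554 = -2948433/8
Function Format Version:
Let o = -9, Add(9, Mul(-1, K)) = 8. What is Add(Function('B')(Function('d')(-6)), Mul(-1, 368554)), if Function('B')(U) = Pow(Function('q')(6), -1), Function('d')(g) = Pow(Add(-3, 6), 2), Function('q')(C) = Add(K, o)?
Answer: Rational(-2948433, 8) ≈ -3.6855e+5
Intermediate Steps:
K = 1 (K = Add(9, Mul(-1, 8)) = Add(9, -8) = 1)
Function('q')(C) = -8 (Function('q')(C) = Add(1, -9) = -8)
Function('d')(g) = 9 (Function('d')(g) = Pow(3, 2) = 9)
Function('B')(U) = Rational(-1, 8) (Function('B')(U) = Pow(-8, -1) = Rational(-1, 8))
Add(Function('B')(Function('d')(-6)), Mul(-1, 368554)) = Add(Rational(-1, 8), Mul(-1, 368554)) = Add(Rational(-1, 8), -368554) = Rational(-2948433, 8)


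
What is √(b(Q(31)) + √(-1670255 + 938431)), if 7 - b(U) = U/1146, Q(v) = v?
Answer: √(9157686 + 5253264*I*√45739)/1146 ≈ 20.766 + 20.598*I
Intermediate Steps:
b(U) = 7 - U/1146
√(b(Q(31)) + √(-1670255 + 938431)) = √((7 - 1/1146*31) + √(-1670255 + 938431)) = √((7 - 31/1146) + √(-731824)) = √(7991/1146 + 4*I*√45739)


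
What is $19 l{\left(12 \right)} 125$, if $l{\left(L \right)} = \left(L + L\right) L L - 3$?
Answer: $8200875$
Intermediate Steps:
$l{\left(L \right)} = -3 + 2 L^{3}$ ($l{\left(L \right)} = 2 L L L - 3 = 2 L^{2} L - 3 = 2 L^{3} - 3 = -3 + 2 L^{3}$)
$19 l{\left(12 \right)} 125 = 19 \left(-3 + 2 \cdot 12^{3}\right) 125 = 19 \left(-3 + 2 \cdot 1728\right) 125 = 19 \left(-3 + 3456\right) 125 = 19 \cdot 3453 \cdot 125 = 65607 \cdot 125 = 8200875$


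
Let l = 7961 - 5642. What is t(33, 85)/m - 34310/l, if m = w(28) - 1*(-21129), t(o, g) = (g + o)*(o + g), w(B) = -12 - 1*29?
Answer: -172809881/12225768 ≈ -14.135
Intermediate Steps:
l = 2319
w(B) = -41 (w(B) = -12 - 29 = -41)
t(o, g) = (g + o)² (t(o, g) = (g + o)*(g + o) = (g + o)²)
m = 21088 (m = -41 - 1*(-21129) = -41 + 21129 = 21088)
t(33, 85)/m - 34310/l = (85 + 33)²/21088 - 34310/2319 = 118²*(1/21088) - 34310*1/2319 = 13924*(1/21088) - 34310/2319 = 3481/5272 - 34310/2319 = -172809881/12225768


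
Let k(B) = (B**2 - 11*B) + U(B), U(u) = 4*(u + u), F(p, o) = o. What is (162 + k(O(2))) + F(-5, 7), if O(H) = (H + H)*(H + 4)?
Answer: 673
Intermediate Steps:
U(u) = 8*u (U(u) = 4*(2*u) = 8*u)
O(H) = 2*H*(4 + H) (O(H) = (2*H)*(4 + H) = 2*H*(4 + H))
k(B) = B**2 - 3*B (k(B) = (B**2 - 11*B) + 8*B = B**2 - 3*B)
(162 + k(O(2))) + F(-5, 7) = (162 + (2*2*(4 + 2))*(-3 + 2*2*(4 + 2))) + 7 = (162 + (2*2*6)*(-3 + 2*2*6)) + 7 = (162 + 24*(-3 + 24)) + 7 = (162 + 24*21) + 7 = (162 + 504) + 7 = 666 + 7 = 673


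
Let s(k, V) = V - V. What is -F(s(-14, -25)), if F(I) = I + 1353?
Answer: -1353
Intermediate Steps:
s(k, V) = 0
F(I) = 1353 + I
-F(s(-14, -25)) = -(1353 + 0) = -1*1353 = -1353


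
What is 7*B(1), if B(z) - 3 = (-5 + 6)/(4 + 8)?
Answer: 259/12 ≈ 21.583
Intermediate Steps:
B(z) = 37/12 (B(z) = 3 + (-5 + 6)/(4 + 8) = 3 + 1/12 = 37/12)
7*B(1) = 7*(37/12) = 259/12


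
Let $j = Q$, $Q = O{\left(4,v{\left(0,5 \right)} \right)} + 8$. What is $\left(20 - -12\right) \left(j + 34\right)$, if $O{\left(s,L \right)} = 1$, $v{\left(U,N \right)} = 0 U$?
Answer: $1376$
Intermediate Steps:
$v{\left(U,N \right)} = 0$
$Q = 9$ ($Q = 1 + 8 = 9$)
$j = 9$
$\left(20 - -12\right) \left(j + 34\right) = \left(20 - -12\right) \left(9 + 34\right) = \left(20 + 12\right) 43 = 32 \cdot 43 = 1376$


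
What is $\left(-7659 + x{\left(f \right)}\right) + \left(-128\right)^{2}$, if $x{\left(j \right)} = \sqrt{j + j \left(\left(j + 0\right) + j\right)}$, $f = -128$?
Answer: $8725 + 8 \sqrt{510} \approx 8905.7$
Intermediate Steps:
$x{\left(j \right)} = \sqrt{j + 2 j^{2}}$ ($x{\left(j \right)} = \sqrt{j + j \left(j + j\right)} = \sqrt{j + j 2 j} = \sqrt{j + 2 j^{2}}$)
$\left(-7659 + x{\left(f \right)}\right) + \left(-128\right)^{2} = \left(-7659 + \sqrt{- 128 \left(1 + 2 \left(-128\right)\right)}\right) + \left(-128\right)^{2} = \left(-7659 + \sqrt{- 128 \left(1 - 256\right)}\right) + 16384 = \left(-7659 + \sqrt{\left(-128\right) \left(-255\right)}\right) + 16384 = \left(-7659 + \sqrt{32640}\right) + 16384 = \left(-7659 + 8 \sqrt{510}\right) + 16384 = 8725 + 8 \sqrt{510}$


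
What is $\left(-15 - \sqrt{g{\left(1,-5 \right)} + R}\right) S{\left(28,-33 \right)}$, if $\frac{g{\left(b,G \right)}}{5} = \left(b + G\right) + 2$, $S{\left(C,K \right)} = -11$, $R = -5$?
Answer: $165 + 11 i \sqrt{15} \approx 165.0 + 42.603 i$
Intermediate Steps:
$g{\left(b,G \right)} = 10 + 5 G + 5 b$ ($g{\left(b,G \right)} = 5 \left(\left(b + G\right) + 2\right) = 5 \left(\left(G + b\right) + 2\right) = 5 \left(2 + G + b\right) = 10 + 5 G + 5 b$)
$\left(-15 - \sqrt{g{\left(1,-5 \right)} + R}\right) S{\left(28,-33 \right)} = \left(-15 - \sqrt{\left(10 + 5 \left(-5\right) + 5 \cdot 1\right) - 5}\right) \left(-11\right) = \left(-15 - \sqrt{\left(10 - 25 + 5\right) - 5}\right) \left(-11\right) = \left(-15 - \sqrt{-10 - 5}\right) \left(-11\right) = \left(-15 - \sqrt{-15}\right) \left(-11\right) = \left(-15 - i \sqrt{15}\right) \left(-11\right) = 165 + 11 i \sqrt{15}$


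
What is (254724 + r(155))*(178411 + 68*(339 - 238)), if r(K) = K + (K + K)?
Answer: 47281162731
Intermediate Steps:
r(K) = 3*K (r(K) = K + 2*K = 3*K)
(254724 + r(155))*(178411 + 68*(339 - 238)) = (254724 + 3*155)*(178411 + 68*(339 - 238)) = (254724 + 465)*(178411 + 68*101) = 255189*(178411 + 6868) = 255189*185279 = 47281162731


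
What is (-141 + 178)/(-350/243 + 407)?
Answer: 8991/98551 ≈ 0.091232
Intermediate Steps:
(-141 + 178)/(-350/243 + 407) = 37/(-350*1/243 + 407) = 37/(-350/243 + 407) = 37/(98551/243) = 37*(243/98551) = 8991/98551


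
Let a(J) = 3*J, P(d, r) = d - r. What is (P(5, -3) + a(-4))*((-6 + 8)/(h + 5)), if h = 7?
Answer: -⅔ ≈ -0.66667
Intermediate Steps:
(P(5, -3) + a(-4))*((-6 + 8)/(h + 5)) = ((5 - 1*(-3)) + 3*(-4))*((-6 + 8)/(7 + 5)) = ((5 + 3) - 12)*(2/12) = (8 - 12)*(2*(1/12)) = -4*⅙ = -⅔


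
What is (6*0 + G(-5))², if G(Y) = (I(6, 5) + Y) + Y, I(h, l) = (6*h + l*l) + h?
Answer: 3249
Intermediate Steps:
I(h, l) = l² + 7*h (I(h, l) = (6*h + l²) + h = (l² + 6*h) + h = l² + 7*h)
G(Y) = 67 + 2*Y (G(Y) = ((5² + 7*6) + Y) + Y = ((25 + 42) + Y) + Y = (67 + Y) + Y = 67 + 2*Y)
(6*0 + G(-5))² = (6*0 + (67 + 2*(-5)))² = (0 + (67 - 10))² = (0 + 57)² = 57² = 3249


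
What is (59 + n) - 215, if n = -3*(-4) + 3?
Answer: -141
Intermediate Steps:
n = 15 (n = 12 + 3 = 15)
(59 + n) - 215 = (59 + 15) - 215 = 74 - 215 = -141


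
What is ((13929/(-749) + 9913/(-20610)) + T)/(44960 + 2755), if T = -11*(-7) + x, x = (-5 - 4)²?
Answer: 2144527093/736571206350 ≈ 0.0029115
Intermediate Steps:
x = 81 (x = (-9)² = 81)
T = 158 (T = -11*(-7) + 81 = 77 + 81 = 158)
((13929/(-749) + 9913/(-20610)) + T)/(44960 + 2755) = ((13929/(-749) + 9913/(-20610)) + 158)/(44960 + 2755) = ((13929*(-1/749) + 9913*(-1/20610)) + 158)/47715 = ((-13929/749 - 9913/20610) + 158)*(1/47715) = (-294501527/15436890 + 158)*(1/47715) = (2144527093/15436890)*(1/47715) = 2144527093/736571206350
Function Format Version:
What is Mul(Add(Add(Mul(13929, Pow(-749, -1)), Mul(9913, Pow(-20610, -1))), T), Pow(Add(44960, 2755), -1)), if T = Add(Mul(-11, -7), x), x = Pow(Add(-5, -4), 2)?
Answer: Rational(2144527093, 736571206350) ≈ 0.0029115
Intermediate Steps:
x = 81 (x = Pow(-9, 2) = 81)
T = 158 (T = Add(Mul(-11, -7), 81) = Add(77, 81) = 158)
Mul(Add(Add(Mul(13929, Pow(-749, -1)), Mul(9913, Pow(-20610, -1))), T), Pow(Add(44960, 2755), -1)) = Mul(Add(Add(Mul(13929, Pow(-749, -1)), Mul(9913, Pow(-20610, -1))), 158), Pow(Add(44960, 2755), -1)) = Mul(Add(Add(Mul(13929, Rational(-1, 749)), Mul(9913, Rational(-1, 20610))), 158), Pow(47715, -1)) = Mul(Add(Add(Rational(-13929, 749), Rational(-9913, 20610)), 158), Rational(1, 47715)) = Mul(Add(Rational(-294501527, 15436890), 158), Rational(1, 47715)) = Mul(Rational(2144527093, 15436890), Rational(1, 47715)) = Rational(2144527093, 736571206350)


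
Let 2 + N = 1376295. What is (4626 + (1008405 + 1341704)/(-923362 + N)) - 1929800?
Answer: -871968634885/452931 ≈ -1.9252e+6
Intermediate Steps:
N = 1376293 (N = -2 + 1376295 = 1376293)
(4626 + (1008405 + 1341704)/(-923362 + N)) - 1929800 = (4626 + (1008405 + 1341704)/(-923362 + 1376293)) - 1929800 = (4626 + 2350109/452931) - 1929800 = 2097608915/452931 - 1929800 = -871968634885/452931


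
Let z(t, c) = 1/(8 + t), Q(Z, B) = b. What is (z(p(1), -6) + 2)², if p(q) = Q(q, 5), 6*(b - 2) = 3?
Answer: 1936/441 ≈ 4.3900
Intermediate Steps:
b = 5/2 (b = 2 + (⅙)*3 = 2 + ½ = 5/2 ≈ 2.5000)
Q(Z, B) = 5/2
p(q) = 5/2
(z(p(1), -6) + 2)² = (1/(8 + 5/2) + 2)² = (1/(21/2) + 2)² = (2/21 + 2)² = (44/21)² = 1936/441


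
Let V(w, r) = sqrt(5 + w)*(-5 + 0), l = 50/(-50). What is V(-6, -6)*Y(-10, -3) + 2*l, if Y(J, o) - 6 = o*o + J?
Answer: -2 - 25*I ≈ -2.0 - 25.0*I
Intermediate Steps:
l = -1 (l = 50*(-1/50) = -1)
V(w, r) = -5*sqrt(5 + w) (V(w, r) = sqrt(5 + w)*(-5) = -5*sqrt(5 + w))
Y(J, o) = 6 + J + o**2 (Y(J, o) = 6 + (o*o + J) = 6 + (o**2 + J) = 6 + (J + o**2) = 6 + J + o**2)
V(-6, -6)*Y(-10, -3) + 2*l = (-5*sqrt(5 - 6))*(6 - 10 + (-3)**2) + 2*(-1) = (-5*I)*(6 - 10 + 9) - 2 = -5*I*5 - 2 = -25*I - 2 = -2 - 25*I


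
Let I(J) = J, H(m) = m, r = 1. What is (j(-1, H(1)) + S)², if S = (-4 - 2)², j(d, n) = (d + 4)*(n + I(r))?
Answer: 1764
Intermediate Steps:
j(d, n) = (1 + n)*(4 + d) (j(d, n) = (d + 4)*(n + 1) = (4 + d)*(1 + n) = (1 + n)*(4 + d))
S = 36 (S = (-6)² = 36)
(j(-1, H(1)) + S)² = ((4 - 1 + 4*1 - 1*1) + 36)² = ((4 - 1 + 4 - 1) + 36)² = (6 + 36)² = 42² = 1764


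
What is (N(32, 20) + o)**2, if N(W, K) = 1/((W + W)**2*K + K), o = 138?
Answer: 127864554213841/6714163600 ≈ 19044.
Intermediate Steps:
N(W, K) = 1/(K + 4*K*W**2) (N(W, K) = 1/((2*W)**2*K + K) = 1/((4*W**2)*K + K) = 1/(4*K*W**2 + K) = 1/(K + 4*K*W**2))
(N(32, 20) + o)**2 = (1/(20*(1 + 4*32**2)) + 138)**2 = (1/(20*(1 + 4*1024)) + 138)**2 = (1/(20*(1 + 4096)) + 138)**2 = ((1/20)/4097 + 138)**2 = ((1/20)*(1/4097) + 138)**2 = (1/81940 + 138)**2 = (11307721/81940)**2 = 127864554213841/6714163600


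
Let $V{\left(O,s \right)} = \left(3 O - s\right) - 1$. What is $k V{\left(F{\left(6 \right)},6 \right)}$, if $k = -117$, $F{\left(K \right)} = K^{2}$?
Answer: $-11817$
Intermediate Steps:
$V{\left(O,s \right)} = -1 - s + 3 O$ ($V{\left(O,s \right)} = \left(- s + 3 O\right) - 1 = -1 - s + 3 O$)
$k V{\left(F{\left(6 \right)},6 \right)} = - 117 \left(-1 - 6 + 3 \cdot 6^{2}\right) = - 117 \left(-1 - 6 + 3 \cdot 36\right) = - 117 \left(-1 - 6 + 108\right) = \left(-117\right) 101 = -11817$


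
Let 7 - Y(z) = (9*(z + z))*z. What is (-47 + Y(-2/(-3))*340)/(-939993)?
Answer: 129/313331 ≈ 0.00041171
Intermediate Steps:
Y(z) = 7 - 18*z² (Y(z) = 7 - 9*(z + z)*z = 7 - 9*(2*z)*z = 7 - 18*z*z = 7 - 18*z²)
(-47 + Y(-2/(-3))*340)/(-939993) = (-47 + (7 - 18*(-2/(-3))²)*340)/(-939993) = (-47 + (7 - 18*(-2*(-⅓))²)*340)*(-1/939993) = (-47 + (7 - 18*(⅔)²)*340)*(-1/939993) = (-47 + (7 - 18*4/9)*340)*(-1/939993) = (-47 + (7 - 8)*340)*(-1/939993) = (-47 - 1*340)*(-1/939993) = (-47 - 340)*(-1/939993) = -387*(-1/939993) = 129/313331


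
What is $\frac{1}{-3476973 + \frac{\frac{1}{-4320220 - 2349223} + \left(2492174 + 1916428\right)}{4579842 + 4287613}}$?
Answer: $- \frac{11828197135513}{41126316198272092412} \approx -2.8761 \cdot 10^{-7}$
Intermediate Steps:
$\frac{1}{-3476973 + \frac{\frac{1}{-4320220 - 2349223} + \left(2492174 + 1916428\right)}{4579842 + 4287613}} = \frac{1}{-3476973 + \frac{\frac{1}{-6669443} + 4408602}{8867455}} = \frac{1}{-3476973 + \left(- \frac{1}{6669443} + 4408602\right) \frac{1}{8867455}} = \frac{1}{-3476973 + \frac{29402919748685}{6669443} \cdot \frac{1}{8867455}} = \frac{1}{-3476973 + \frac{5880583949737}{11828197135513}} = \frac{1}{- \frac{41126316198272092412}{11828197135513}} = - \frac{11828197135513}{41126316198272092412}$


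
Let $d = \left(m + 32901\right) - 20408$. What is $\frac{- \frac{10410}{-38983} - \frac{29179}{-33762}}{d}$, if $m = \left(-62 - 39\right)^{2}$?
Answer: $\frac{1488947377}{29868572979924} \approx 4.985 \cdot 10^{-5}$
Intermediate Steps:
$m = 10201$ ($m = \left(-101\right)^{2} = 10201$)
$d = 22694$ ($d = \left(10201 + 32901\right) - 20408 = 43102 - 20408 = 22694$)
$\frac{- \frac{10410}{-38983} - \frac{29179}{-33762}}{d} = \frac{- \frac{10410}{-38983} - \frac{29179}{-33762}}{22694} = \left(\left(-10410\right) \left(- \frac{1}{38983}\right) - - \frac{29179}{33762}\right) \frac{1}{22694} = \left(\frac{10410}{38983} + \frac{29179}{33762}\right) \frac{1}{22694} = \frac{1488947377}{1316144046} \cdot \frac{1}{22694} = \frac{1488947377}{29868572979924}$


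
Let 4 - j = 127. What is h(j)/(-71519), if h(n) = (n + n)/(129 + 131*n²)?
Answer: 41/23625443422 ≈ 1.7354e-9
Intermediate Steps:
j = -123 (j = 4 - 1*127 = 4 - 127 = -123)
h(n) = 2*n/(129 + 131*n²) (h(n) = (2*n)/(129 + 131*n²) = 2*n/(129 + 131*n²))
h(j)/(-71519) = (2*(-123)/(129 + 131*(-123)²))/(-71519) = (2*(-123)/(129 + 131*15129))*(-1/71519) = (2*(-123)/(129 + 1981899))*(-1/71519) = (2*(-123)/1982028)*(-1/71519) = (2*(-123)*(1/1982028))*(-1/71519) = -41/330338*(-1/71519) = 41/23625443422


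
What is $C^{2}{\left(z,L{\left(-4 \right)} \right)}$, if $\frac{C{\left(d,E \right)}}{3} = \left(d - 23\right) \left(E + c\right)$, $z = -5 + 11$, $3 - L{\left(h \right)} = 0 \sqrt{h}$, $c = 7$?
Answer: $260100$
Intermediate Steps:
$L{\left(h \right)} = 3$ ($L{\left(h \right)} = 3 - 0 \sqrt{h} = 3 - 0 = 3 + 0 = 3$)
$z = 6$
$C{\left(d,E \right)} = 3 \left(-23 + d\right) \left(7 + E\right)$ ($C{\left(d,E \right)} = 3 \left(d - 23\right) \left(E + 7\right) = 3 \left(-23 + d\right) \left(7 + E\right)$)
$C^{2}{\left(z,L{\left(-4 \right)} \right)} = \left(-483 - 207 + 21 \cdot 6 + 3 \cdot 3 \cdot 6\right)^{2} = \left(-483 - 207 + 126 + 54\right)^{2} = \left(-510\right)^{2} = 260100$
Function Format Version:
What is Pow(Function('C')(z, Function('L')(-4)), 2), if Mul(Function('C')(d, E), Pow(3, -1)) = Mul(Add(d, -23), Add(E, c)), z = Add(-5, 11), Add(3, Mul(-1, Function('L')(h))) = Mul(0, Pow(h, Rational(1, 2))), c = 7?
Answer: 260100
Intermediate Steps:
Function('L')(h) = 3 (Function('L')(h) = Add(3, Mul(-1, Mul(0, Pow(h, Rational(1, 2))))) = Add(3, Mul(-1, 0)) = Add(3, 0) = 3)
z = 6
Function('C')(d, E) = Mul(3, Add(-23, d), Add(7, E)) (Function('C')(d, E) = Mul(3, Mul(Add(d, -23), Add(E, 7))) = Mul(3, Mul(Add(-23, d), Add(7, E))) = Mul(3, Add(-23, d), Add(7, E)))
Pow(Function('C')(z, Function('L')(-4)), 2) = Pow(Add(-483, Mul(-69, 3), Mul(21, 6), Mul(3, 3, 6)), 2) = Pow(Add(-483, -207, 126, 54), 2) = Pow(-510, 2) = 260100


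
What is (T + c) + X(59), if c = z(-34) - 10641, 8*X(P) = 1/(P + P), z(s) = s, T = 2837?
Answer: -7399071/944 ≈ -7838.0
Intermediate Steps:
X(P) = 1/(16*P) (X(P) = 1/(8*(P + P)) = 1/(8*((2*P))) = (1/(2*P))/8 = 1/(16*P))
c = -10675 (c = -34 - 10641 = -10675)
(T + c) + X(59) = (2837 - 10675) + (1/16)/59 = -7838 + (1/16)*(1/59) = -7838 + 1/944 = -7399071/944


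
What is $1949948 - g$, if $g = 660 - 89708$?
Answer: $2038996$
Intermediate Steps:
$g = -89048$ ($g = 660 - 89708 = -89048$)
$1949948 - g = 1949948 - -89048 = 1949948 + 89048 = 2038996$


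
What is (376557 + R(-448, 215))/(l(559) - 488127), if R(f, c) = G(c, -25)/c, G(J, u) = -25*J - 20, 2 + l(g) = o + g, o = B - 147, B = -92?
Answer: -16190872/20975787 ≈ -0.77188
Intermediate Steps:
o = -239 (o = -92 - 147 = -239)
l(g) = -241 + g (l(g) = -2 + (-239 + g) = -241 + g)
G(J, u) = -20 - 25*J
R(f, c) = (-20 - 25*c)/c
(376557 + R(-448, 215))/(l(559) - 488127) = (376557 + (-25 - 20/215))/((-241 + 559) - 488127) = (376557 + (-25 - 20*1/215))/(318 - 488127) = (376557 + (-25 - 4/43))/(-487809) = (376557 - 1079/43)*(-1/487809) = (16190872/43)*(-1/487809) = -16190872/20975787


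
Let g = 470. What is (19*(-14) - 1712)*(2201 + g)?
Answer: -5283238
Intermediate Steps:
(19*(-14) - 1712)*(2201 + g) = (19*(-14) - 1712)*(2201 + 470) = (-266 - 1712)*2671 = -1978*2671 = -5283238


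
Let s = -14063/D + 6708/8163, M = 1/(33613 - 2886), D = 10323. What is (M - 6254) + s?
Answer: -1799404426335632/287695702647 ≈ -6254.5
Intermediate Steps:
M = 1/30727 ≈ 3.2545e-5
s = -5061065/9362961 (s = -14063/10323 + 6708/8163 = -14063*1/10323 + 6708*(1/8163) = -14063/10323 + 2236/2721 = -5061065/9362961 ≈ -0.54054)
(M - 6254) + s = (1/30727 - 6254) - 5061065/9362961 = -192166657/30727 - 5061065/9362961 = -1799404426335632/287695702647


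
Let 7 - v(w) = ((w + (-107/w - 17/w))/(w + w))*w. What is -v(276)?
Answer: 18047/138 ≈ 130.78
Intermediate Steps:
v(w) = 7 + 62/w - w/2 (v(w) = 7 - (w + (-107/w - 17/w))/(w + w)*w = 7 - (w - 124/w)/((2*w))*w = 7 - (w - 124/w)*(1/(2*w))*w = 7 - (w - 124/w)/(2*w)*w = 7 - (w/2 - 62/w) = 7 + (62/w - w/2) = 7 + 62/w - w/2)
-v(276) = -(7 + 62/276 - ½*276) = -(7 + 62*(1/276) - 138) = -(7 + 31/138 - 138) = -1*(-18047/138) = 18047/138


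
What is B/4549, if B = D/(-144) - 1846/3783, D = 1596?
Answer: -13469/5295036 ≈ -0.0025437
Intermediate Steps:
B = -13469/1164 (B = 1596/(-144) - 1846/3783 = 1596*(-1/144) - 1846*1/3783 = -133/12 - 142/291 = -13469/1164 ≈ -11.571)
B/4549 = -13469/1164/4549 = -13469/1164*1/4549 = -13469/5295036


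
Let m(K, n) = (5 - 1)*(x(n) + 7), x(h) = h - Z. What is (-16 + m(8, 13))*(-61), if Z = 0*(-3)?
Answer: -3904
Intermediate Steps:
Z = 0
x(h) = h (x(h) = h - 1*0 = h + 0 = h)
m(K, n) = 28 + 4*n (m(K, n) = (5 - 1)*(n + 7) = 4*(7 + n) = 28 + 4*n)
(-16 + m(8, 13))*(-61) = (-16 + (28 + 4*13))*(-61) = (-16 + (28 + 52))*(-61) = (-16 + 80)*(-61) = 64*(-61) = -3904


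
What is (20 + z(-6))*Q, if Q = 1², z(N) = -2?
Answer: 18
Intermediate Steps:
Q = 1
(20 + z(-6))*Q = (20 - 2)*1 = 18*1 = 18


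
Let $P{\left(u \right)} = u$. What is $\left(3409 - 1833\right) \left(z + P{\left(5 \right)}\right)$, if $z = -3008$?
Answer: $-4732728$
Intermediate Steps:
$\left(3409 - 1833\right) \left(z + P{\left(5 \right)}\right) = \left(3409 - 1833\right) \left(-3008 + 5\right) = 1576 \left(-3003\right) = -4732728$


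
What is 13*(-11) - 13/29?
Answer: -4160/29 ≈ -143.45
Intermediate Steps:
13*(-11) - 13/29 = -143 - 13*1/29 = -143 - 13/29 = -4160/29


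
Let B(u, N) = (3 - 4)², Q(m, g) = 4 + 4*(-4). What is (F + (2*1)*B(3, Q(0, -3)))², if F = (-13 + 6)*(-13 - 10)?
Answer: 26569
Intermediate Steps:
Q(m, g) = -12 (Q(m, g) = 4 - 16 = -12)
B(u, N) = 1 (B(u, N) = (-1)² = 1)
F = 161 (F = -7*(-23) = 161)
(F + (2*1)*B(3, Q(0, -3)))² = (161 + (2*1)*1)² = (161 + 2*1)² = (161 + 2)² = 163² = 26569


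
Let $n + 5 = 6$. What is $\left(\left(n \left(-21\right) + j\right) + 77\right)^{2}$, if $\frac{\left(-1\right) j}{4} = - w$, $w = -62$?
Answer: $36864$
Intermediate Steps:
$n = 1$ ($n = -5 + 6 = 1$)
$j = -248$ ($j = - 4 \left(\left(-1\right) \left(-62\right)\right) = \left(-4\right) 62 = -248$)
$\left(\left(n \left(-21\right) + j\right) + 77\right)^{2} = \left(\left(1 \left(-21\right) - 248\right) + 77\right)^{2} = \left(\left(-21 - 248\right) + 77\right)^{2} = \left(-269 + 77\right)^{2} = \left(-192\right)^{2} = 36864$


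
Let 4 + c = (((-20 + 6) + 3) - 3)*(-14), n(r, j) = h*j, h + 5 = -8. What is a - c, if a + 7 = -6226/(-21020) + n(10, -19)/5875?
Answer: -2453323781/12349250 ≈ -198.66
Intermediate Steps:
h = -13 (h = -5 - 8 = -13)
n(r, j) = -13*j
a = -82267781/12349250 (a = -7 + (-6226/(-21020) - 13*(-19)/5875) = -7 + (-6226*(-1/21020) + 247*(1/5875)) = -7 + (3113/10510 + 247/5875) = -7 + 4176969/12349250 = -82267781/12349250 ≈ -6.6618)
c = 192 (c = -4 + (((-20 + 6) + 3) - 3)*(-14) = -4 + ((-14 + 3) - 3)*(-14) = -4 + (-11 - 3)*(-14) = -4 - 14*(-14) = -4 + 196 = 192)
a - c = -82267781/12349250 - 1*192 = -82267781/12349250 - 192 = -2453323781/12349250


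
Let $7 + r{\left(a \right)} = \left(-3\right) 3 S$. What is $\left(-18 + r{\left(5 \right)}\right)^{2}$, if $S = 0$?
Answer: $625$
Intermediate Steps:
$r{\left(a \right)} = -7$ ($r{\left(a \right)} = -7 + \left(-3\right) 3 \cdot 0 = -7 - 0 = -7 + 0 = -7$)
$\left(-18 + r{\left(5 \right)}\right)^{2} = \left(-18 - 7\right)^{2} = \left(-25\right)^{2} = 625$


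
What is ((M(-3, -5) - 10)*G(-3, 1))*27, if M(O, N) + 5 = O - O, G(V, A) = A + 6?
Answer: -2835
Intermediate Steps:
G(V, A) = 6 + A
M(O, N) = -5 (M(O, N) = -5 + (O - O) = -5 + 0 = -5)
((M(-3, -5) - 10)*G(-3, 1))*27 = ((-5 - 10)*(6 + 1))*27 = -15*7*27 = -105*27 = -2835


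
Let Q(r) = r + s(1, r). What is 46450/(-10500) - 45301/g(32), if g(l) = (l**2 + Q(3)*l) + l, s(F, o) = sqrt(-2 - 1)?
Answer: (-14864*sqrt(3) + 5291709*I)/(3360*(sqrt(3) - 36*I)) ≈ -43.657 + 1.8876*I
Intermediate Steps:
s(F, o) = I*sqrt(3) (s(F, o) = sqrt(-3) = I*sqrt(3))
Q(r) = r + I*sqrt(3)
g(l) = l + l**2 + l*(3 + I*sqrt(3)) (g(l) = (l**2 + (3 + I*sqrt(3))*l) + l = (l**2 + l*(3 + I*sqrt(3))) + l = l + l**2 + l*(3 + I*sqrt(3)))
46450/(-10500) - 45301/g(32) = 46450/(-10500) - 45301*1/(32*(4 + 32 + I*sqrt(3))) = 46450*(-1/10500) - 45301*1/(32*(36 + I*sqrt(3))) = -929/210 - 45301/(1152 + 32*I*sqrt(3))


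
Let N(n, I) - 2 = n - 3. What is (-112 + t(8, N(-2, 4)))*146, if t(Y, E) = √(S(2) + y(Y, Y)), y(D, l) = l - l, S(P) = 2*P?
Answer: -16060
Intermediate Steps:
N(n, I) = -1 + n (N(n, I) = 2 + (n - 3) = 2 + (-3 + n) = -1 + n)
y(D, l) = 0
t(Y, E) = 2 (t(Y, E) = √(2*2 + 0) = √(4 + 0) = √4 = 2)
(-112 + t(8, N(-2, 4)))*146 = (-112 + 2)*146 = -110*146 = -16060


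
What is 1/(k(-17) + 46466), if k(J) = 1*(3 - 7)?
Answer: 1/46462 ≈ 2.1523e-5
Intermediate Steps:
k(J) = -4 (k(J) = 1*(-4) = -4)
1/(k(-17) + 46466) = 1/(-4 + 46466) = 1/46462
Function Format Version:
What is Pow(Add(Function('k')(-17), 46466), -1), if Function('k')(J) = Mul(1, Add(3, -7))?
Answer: Rational(1, 46462) ≈ 2.1523e-5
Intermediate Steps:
Function('k')(J) = -4 (Function('k')(J) = Mul(1, -4) = -4)
Pow(Add(Function('k')(-17), 46466), -1) = Pow(Add(-4, 46466), -1) = Pow(46462, -1) = Rational(1, 46462)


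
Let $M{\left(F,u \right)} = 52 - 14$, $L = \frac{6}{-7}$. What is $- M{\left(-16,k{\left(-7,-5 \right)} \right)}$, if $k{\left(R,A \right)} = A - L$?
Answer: $-38$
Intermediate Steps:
$L = - \frac{6}{7}$ ($L = 6 \left(- \frac{1}{7}\right) = - \frac{6}{7} \approx -0.85714$)
$k{\left(R,A \right)} = \frac{6}{7} + A$ ($k{\left(R,A \right)} = A - - \frac{6}{7} = A + \frac{6}{7} = \frac{6}{7} + A$)
$M{\left(F,u \right)} = 38$ ($M{\left(F,u \right)} = 52 - 14 = 38$)
$- M{\left(-16,k{\left(-7,-5 \right)} \right)} = \left(-1\right) 38 = -38$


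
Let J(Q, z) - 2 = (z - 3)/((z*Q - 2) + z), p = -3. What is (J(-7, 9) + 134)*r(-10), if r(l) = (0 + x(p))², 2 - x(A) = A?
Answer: 95125/28 ≈ 3397.3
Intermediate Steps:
J(Q, z) = 2 + (-3 + z)/(-2 + z + Q*z) (J(Q, z) = 2 + (z - 3)/((z*Q - 2) + z) = 2 + (-3 + z)/((Q*z - 2) + z) = 2 + (-3 + z)/((-2 + Q*z) + z) = 2 + (-3 + z)/(-2 + z + Q*z))
x(A) = 2 - A
r(l) = 25 (r(l) = (0 + (2 - 1*(-3)))² = (0 + (2 + 3))² = (0 + 5)² = 5² = 25)
(J(-7, 9) + 134)*r(-10) = ((-7 + 3*9 + 2*(-7)*9)/(-2 + 9 - 7*9) + 134)*25 = ((-7 + 27 - 126)/(-2 + 9 - 63) + 134)*25 = (-106/(-56) + 134)*25 = (-1/56*(-106) + 134)*25 = (53/28 + 134)*25 = (3805/28)*25 = 95125/28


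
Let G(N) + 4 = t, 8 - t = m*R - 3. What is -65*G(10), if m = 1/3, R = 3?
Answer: -390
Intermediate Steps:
m = 1/3 ≈ 0.33333
t = 10 (t = 8 - ((1/3)*3 - 3) = 8 - (1 - 3) = 8 - 1*(-2) = 8 + 2 = 10)
G(N) = 6 (G(N) = -4 + 10 = 6)
-65*G(10) = -65*6 = -390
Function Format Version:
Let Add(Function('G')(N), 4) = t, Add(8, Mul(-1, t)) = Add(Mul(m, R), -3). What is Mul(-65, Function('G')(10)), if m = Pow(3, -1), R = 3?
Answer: -390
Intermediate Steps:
m = Rational(1, 3) ≈ 0.33333
t = 10 (t = Add(8, Mul(-1, Add(Mul(Rational(1, 3), 3), -3))) = Add(8, Mul(-1, Add(1, -3))) = Add(8, Mul(-1, -2)) = Add(8, 2) = 10)
Function('G')(N) = 6 (Function('G')(N) = Add(-4, 10) = 6)
Mul(-65, Function('G')(10)) = Mul(-65, 6) = -390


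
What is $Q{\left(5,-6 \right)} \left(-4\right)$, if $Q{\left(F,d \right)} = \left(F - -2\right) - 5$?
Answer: $-8$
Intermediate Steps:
$Q{\left(F,d \right)} = -3 + F$ ($Q{\left(F,d \right)} = \left(F + 2\right) - 5 = \left(2 + F\right) - 5 = -3 + F$)
$Q{\left(5,-6 \right)} \left(-4\right) = \left(-3 + 5\right) \left(-4\right) = 2 \left(-4\right) = -8$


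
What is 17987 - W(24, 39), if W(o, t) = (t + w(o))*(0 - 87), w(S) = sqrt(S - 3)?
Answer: 21380 + 87*sqrt(21) ≈ 21779.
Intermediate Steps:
w(S) = sqrt(-3 + S)
W(o, t) = -87*t - 87*sqrt(-3 + o) (W(o, t) = (t + sqrt(-3 + o))*(0 - 87) = (t + sqrt(-3 + o))*(-87) = -87*t - 87*sqrt(-3 + o))
17987 - W(24, 39) = 17987 - (-87*39 - 87*sqrt(-3 + 24)) = 17987 - (-3393 - 87*sqrt(21)) = 17987 + (3393 + 87*sqrt(21)) = 21380 + 87*sqrt(21)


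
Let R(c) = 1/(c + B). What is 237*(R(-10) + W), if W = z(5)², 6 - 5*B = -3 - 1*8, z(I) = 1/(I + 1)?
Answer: -3871/132 ≈ -29.326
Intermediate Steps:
z(I) = 1/(1 + I)
B = 17/5 (B = 6/5 - (-3 - 1*8)/5 = 6/5 - (-3 - 8)/5 = 6/5 - ⅕*(-11) = 6/5 + 11/5 = 17/5 ≈ 3.4000)
R(c) = 1/(17/5 + c) (R(c) = 1/(c + 17/5) = 1/(17/5 + c))
W = 1/36 (W = (1/(1 + 5))² = (1/6)² = (⅙)² = 1/36 ≈ 0.027778)
237*(R(-10) + W) = 237*(5/(17 + 5*(-10)) + 1/36) = 237*(5/(17 - 50) + 1/36) = 237*(5/(-33) + 1/36) = 237*(5*(-1/33) + 1/36) = 237*(-5/33 + 1/36) = 237*(-49/396) = -3871/132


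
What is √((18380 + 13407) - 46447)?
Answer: 2*I*√3665 ≈ 121.08*I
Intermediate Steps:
√((18380 + 13407) - 46447) = √(31787 - 46447) = √(-14660) = 2*I*√3665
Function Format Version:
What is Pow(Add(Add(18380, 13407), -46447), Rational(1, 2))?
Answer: Mul(2, I, Pow(3665, Rational(1, 2))) ≈ Mul(121.08, I)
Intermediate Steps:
Pow(Add(Add(18380, 13407), -46447), Rational(1, 2)) = Pow(Add(31787, -46447), Rational(1, 2)) = Pow(-14660, Rational(1, 2)) = Mul(2, I, Pow(3665, Rational(1, 2)))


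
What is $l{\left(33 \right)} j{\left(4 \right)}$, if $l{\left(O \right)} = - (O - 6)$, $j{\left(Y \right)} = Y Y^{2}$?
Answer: $-1728$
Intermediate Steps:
$j{\left(Y \right)} = Y^{3}$
$l{\left(O \right)} = 6 - O$ ($l{\left(O \right)} = - (-6 + O) = 6 - O$)
$l{\left(33 \right)} j{\left(4 \right)} = \left(6 - 33\right) 4^{3} = \left(6 - 33\right) 64 = \left(-27\right) 64 = -1728$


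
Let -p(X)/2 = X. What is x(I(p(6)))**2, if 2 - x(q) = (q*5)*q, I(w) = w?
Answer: 515524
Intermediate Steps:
p(X) = -2*X
x(q) = 2 - 5*q**2 (x(q) = 2 - q*5*q = 2 - 5*q*q = 2 - 5*q**2)
x(I(p(6)))**2 = (2 - 5*(-2*6)**2)**2 = (2 - 5*(-12)**2)**2 = (2 - 5*144)**2 = (2 - 720)**2 = (-718)**2 = 515524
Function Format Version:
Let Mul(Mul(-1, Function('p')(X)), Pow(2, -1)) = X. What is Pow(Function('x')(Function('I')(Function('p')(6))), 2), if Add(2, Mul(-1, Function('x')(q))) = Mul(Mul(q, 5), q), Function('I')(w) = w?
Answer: 515524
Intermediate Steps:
Function('p')(X) = Mul(-2, X)
Function('x')(q) = Add(2, Mul(-5, Pow(q, 2))) (Function('x')(q) = Add(2, Mul(-1, Mul(Mul(q, 5), q))) = Add(2, Mul(-1, Mul(Mul(5, q), q))) = Add(2, Mul(-1, Mul(5, Pow(q, 2)))) = Add(2, Mul(-5, Pow(q, 2))))
Pow(Function('x')(Function('I')(Function('p')(6))), 2) = Pow(Add(2, Mul(-5, Pow(Mul(-2, 6), 2))), 2) = Pow(Add(2, Mul(-5, Pow(-12, 2))), 2) = Pow(Add(2, Mul(-5, 144)), 2) = Pow(Add(2, -720), 2) = Pow(-718, 2) = 515524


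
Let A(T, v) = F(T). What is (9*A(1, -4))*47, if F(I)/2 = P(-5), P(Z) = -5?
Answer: -4230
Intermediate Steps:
F(I) = -10 (F(I) = 2*(-5) = -10)
A(T, v) = -10
(9*A(1, -4))*47 = (9*(-10))*47 = -90*47 = -4230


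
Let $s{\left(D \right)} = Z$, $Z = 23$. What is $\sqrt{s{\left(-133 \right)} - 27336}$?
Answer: $i \sqrt{27313} \approx 165.27 i$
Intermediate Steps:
$s{\left(D \right)} = 23$
$\sqrt{s{\left(-133 \right)} - 27336} = \sqrt{23 - 27336} = \sqrt{-27313} = i \sqrt{27313}$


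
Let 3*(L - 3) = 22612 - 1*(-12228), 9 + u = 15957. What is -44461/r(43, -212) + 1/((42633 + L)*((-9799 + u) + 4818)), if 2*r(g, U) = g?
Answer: -158713082253223/76748864588 ≈ -2068.0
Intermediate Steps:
r(g, U) = g/2
u = 15948 (u = -9 + 15957 = 15948)
L = 34849/3 (L = 3 + (22612 - 1*(-12228))/3 = 3 + (22612 + 12228)/3 = 3 + (1/3)*34840 = 3 + 34840/3 = 34849/3 ≈ 11616.)
-44461/r(43, -212) + 1/((42633 + L)*((-9799 + u) + 4818)) = -44461/((1/2)*43) + 1/((42633 + 34849/3)*((-9799 + 15948) + 4818)) = -44461/43/2 + 1/((162748/3)*(6149 + 4818)) = -44461*2/43 + (3/162748)/10967 = -88922/43 + (3/162748)*(1/10967) = -88922/43 + 3/1784857316 = -158713082253223/76748864588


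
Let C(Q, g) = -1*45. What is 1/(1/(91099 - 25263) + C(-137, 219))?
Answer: -65836/2962619 ≈ -0.022222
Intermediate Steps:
C(Q, g) = -45
1/(1/(91099 - 25263) + C(-137, 219)) = 1/(1/(91099 - 25263) - 45) = 1/(1/65836 - 45) = 1/(-2962619/65836) = -65836/2962619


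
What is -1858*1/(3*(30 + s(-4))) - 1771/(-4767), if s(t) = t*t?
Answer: -205064/15663 ≈ -13.092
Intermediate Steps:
s(t) = t**2
-1858*1/(3*(30 + s(-4))) - 1771/(-4767) = -1858*1/(3*(30 + (-4)**2)) - 1771/(-4767) = -1858*1/(3*(30 + 16)) - 1771*(-1/4767) = -1858/(3*46) + 253/681 = -1858/138 + 253/681 = -1858*1/138 + 253/681 = -929/69 + 253/681 = -205064/15663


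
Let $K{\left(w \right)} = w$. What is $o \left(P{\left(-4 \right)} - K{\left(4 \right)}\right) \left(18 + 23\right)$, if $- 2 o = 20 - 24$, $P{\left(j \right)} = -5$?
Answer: $-738$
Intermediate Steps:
$o = 2$ ($o = - \frac{20 - 24}{2} = \left(- \frac{1}{2}\right) \left(-4\right) = 2$)
$o \left(P{\left(-4 \right)} - K{\left(4 \right)}\right) \left(18 + 23\right) = 2 \left(-5 - 4\right) \left(18 + 23\right) = 2 \left(-5 - 4\right) 41 = 2 \left(-9\right) 41 = \left(-18\right) 41 = -738$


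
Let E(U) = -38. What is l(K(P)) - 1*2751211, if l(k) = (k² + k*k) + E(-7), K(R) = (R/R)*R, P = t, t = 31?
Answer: -2749327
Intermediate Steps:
P = 31
K(R) = R (K(R) = 1*R = R)
l(k) = -38 + 2*k² (l(k) = (k² + k*k) - 38 = (k² + k²) - 38 = 2*k² - 38 = -38 + 2*k²)
l(K(P)) - 1*2751211 = (-38 + 2*31²) - 1*2751211 = (-38 + 2*961) - 2751211 = (-38 + 1922) - 2751211 = 1884 - 2751211 = -2749327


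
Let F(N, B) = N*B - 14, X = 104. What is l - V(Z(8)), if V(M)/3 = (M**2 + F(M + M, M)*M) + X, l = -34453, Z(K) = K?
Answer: -37693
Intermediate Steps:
F(N, B) = -14 + B*N (F(N, B) = B*N - 14 = -14 + B*N)
V(M) = 312 + 3*M**2 + 3*M*(-14 + 2*M**2) (V(M) = 3*((M**2 + (-14 + M*(M + M))*M) + 104) = 3*((M**2 + (-14 + M*(2*M))*M) + 104) = 3*((M**2 + (-14 + 2*M**2)*M) + 104) = 3*((M**2 + M*(-14 + 2*M**2)) + 104) = 3*(104 + M**2 + M*(-14 + 2*M**2)) = 312 + 3*M**2 + 3*M*(-14 + 2*M**2))
l - V(Z(8)) = -34453 - (312 + 3*8**2 + 6*8*(-7 + 8**2)) = -34453 - (312 + 3*64 + 6*8*(-7 + 64)) = -34453 - (312 + 192 + 6*8*57) = -34453 - (312 + 192 + 2736) = -34453 - 1*3240 = -34453 - 3240 = -37693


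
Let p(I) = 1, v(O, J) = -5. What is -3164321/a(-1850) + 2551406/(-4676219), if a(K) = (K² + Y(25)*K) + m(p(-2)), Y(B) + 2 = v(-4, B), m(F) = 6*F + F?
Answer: -23562303584841/16064949297083 ≈ -1.4667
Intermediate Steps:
m(F) = 7*F
Y(B) = -7 (Y(B) = -2 - 5 = -7)
a(K) = 7 + K² - 7*K (a(K) = (K² - 7*K) + 7*1 = (K² - 7*K) + 7 = 7 + K² - 7*K)
-3164321/a(-1850) + 2551406/(-4676219) = -3164321/(7 + (-1850)² - 7*(-1850)) + 2551406/(-4676219) = -3164321/(7 + 3422500 + 12950) + 2551406*(-1/4676219) = -3164321/3435457 - 2551406/4676219 = -23562303584841/16064949297083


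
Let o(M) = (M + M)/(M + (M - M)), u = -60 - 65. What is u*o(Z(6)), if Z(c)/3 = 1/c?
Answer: -250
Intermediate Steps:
Z(c) = 3/c (Z(c) = 3*(1/c) = 3/c)
u = -125
o(M) = 2 (o(M) = (2*M)/(M + 0) = (2*M)/M = 2)
u*o(Z(6)) = -125*2 = -250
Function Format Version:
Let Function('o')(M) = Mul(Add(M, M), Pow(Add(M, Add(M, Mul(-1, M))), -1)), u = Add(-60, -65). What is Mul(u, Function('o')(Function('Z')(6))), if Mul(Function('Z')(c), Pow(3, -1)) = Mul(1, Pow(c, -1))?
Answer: -250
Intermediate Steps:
Function('Z')(c) = Mul(3, Pow(c, -1)) (Function('Z')(c) = Mul(3, Mul(1, Pow(c, -1))) = Mul(3, Pow(c, -1)))
u = -125
Function('o')(M) = 2 (Function('o')(M) = Mul(Mul(2, M), Pow(Add(M, 0), -1)) = Mul(Mul(2, M), Pow(M, -1)) = 2)
Mul(u, Function('o')(Function('Z')(6))) = Mul(-125, 2) = -250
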